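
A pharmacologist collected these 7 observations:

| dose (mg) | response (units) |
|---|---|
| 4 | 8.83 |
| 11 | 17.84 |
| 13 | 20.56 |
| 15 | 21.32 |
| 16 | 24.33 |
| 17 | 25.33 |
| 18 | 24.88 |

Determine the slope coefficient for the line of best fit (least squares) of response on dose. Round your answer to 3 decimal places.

n = 7, Σx = 94, Σy = 143.09, Σxy = 2086.37, Σx² = 1400
Sxx = Σx² − (Σx)²/n = 1400 − 1262.285714 = 137.714286
Sxy = Σxy − (Σx)(Σy)/n = 2086.37 − 1921.494286 = 164.875714
b = Sxy/Sxx = 164.875714/137.714286 = 1.197230

1.197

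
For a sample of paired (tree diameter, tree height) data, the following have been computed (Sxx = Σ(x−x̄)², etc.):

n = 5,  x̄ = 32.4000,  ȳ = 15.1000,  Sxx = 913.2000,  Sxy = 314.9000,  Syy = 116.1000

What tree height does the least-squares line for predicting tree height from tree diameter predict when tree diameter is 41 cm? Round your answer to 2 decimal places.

b = Sxy/Sxx = 314.9/913.2 = 0.344831
a = ȳ − b·x̄ = 15.1 − 0.344831·32.4 = 3.927464
ŷ(41) = a + b·41 = 3.927464 + 0.344831·41 = 18.065550

18.07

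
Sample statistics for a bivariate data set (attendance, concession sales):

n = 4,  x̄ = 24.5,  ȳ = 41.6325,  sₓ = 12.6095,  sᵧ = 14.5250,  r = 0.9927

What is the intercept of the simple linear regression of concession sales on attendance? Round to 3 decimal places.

b = r · sᵧ/sₓ = 0.9927 · 14.525/12.6095 = 1.143500
a = ȳ − b·x̄ = 41.6325 − 1.143500·24.5 = 13.616742

13.617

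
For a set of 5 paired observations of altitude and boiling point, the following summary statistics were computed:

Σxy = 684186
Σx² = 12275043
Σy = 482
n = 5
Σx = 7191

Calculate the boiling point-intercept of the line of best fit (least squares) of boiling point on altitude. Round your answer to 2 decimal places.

Sxx = Σx² − (Σx)²/n = 12275043 − 10342096.2 = 1932946.8
Sxy = Σxy − (Σx)(Σy)/n = 684186 − 693212.4 = -9026.4
b = Sxy/Sxx = -9026.4/1932946.8 = -0.004670
a = ȳ − b·x̄ = 96.4 − (-0.004670)·1438.2 = 103.116051

103.12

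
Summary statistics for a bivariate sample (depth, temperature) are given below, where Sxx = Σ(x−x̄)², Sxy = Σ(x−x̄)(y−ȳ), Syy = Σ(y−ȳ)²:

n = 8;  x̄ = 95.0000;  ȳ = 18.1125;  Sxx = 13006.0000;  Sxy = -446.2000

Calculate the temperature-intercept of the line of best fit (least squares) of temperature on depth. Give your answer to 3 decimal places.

21.372

b = Sxy/Sxx = -446.2/13006 = -0.034307
a = ȳ − b·x̄ = 18.1125 − (-0.034307)·95 = 21.371688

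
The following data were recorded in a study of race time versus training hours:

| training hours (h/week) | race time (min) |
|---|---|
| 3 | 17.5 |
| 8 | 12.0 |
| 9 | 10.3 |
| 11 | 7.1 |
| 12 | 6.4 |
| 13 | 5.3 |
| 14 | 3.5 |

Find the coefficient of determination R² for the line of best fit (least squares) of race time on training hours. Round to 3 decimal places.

n = 7, Σx = 70, Σy = 62.1, Σxy = 514, Σx² = 784, Σy² = 688.05
Sxx = Σx² − (Σx)²/n = 784 − 700 = 84
Sxy = Σxy − (Σx)(Σy)/n = 514 − 621 = -107
Syy = Σy² − (Σy)²/n = 688.05 − 550.915714 = 137.134286
R² = Sxy²/(Sxx·Syy) = (-107)²/(84·137.134286) = 0.993899

0.994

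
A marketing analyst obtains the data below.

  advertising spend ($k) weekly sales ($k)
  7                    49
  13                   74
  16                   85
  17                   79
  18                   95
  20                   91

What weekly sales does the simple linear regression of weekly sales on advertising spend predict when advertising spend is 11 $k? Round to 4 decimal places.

n = 6, Σx = 91, Σy = 473, Σxy = 7538, Σx² = 1487
Sxx = Σx² − (Σx)²/n = 1487 − 1380.166667 = 106.833333
Sxy = Σxy − (Σx)(Σy)/n = 7538 − 7173.833333 = 364.166667
b = Sxy/Sxx = 364.166667/106.833333 = 3.408736
a = ȳ − b·x̄ = 78.833333 − 3.408736·15.166667 = 27.134165
ŷ(11) = a + b·11 = 27.134165 + 3.408736·11 = 64.630265

64.6303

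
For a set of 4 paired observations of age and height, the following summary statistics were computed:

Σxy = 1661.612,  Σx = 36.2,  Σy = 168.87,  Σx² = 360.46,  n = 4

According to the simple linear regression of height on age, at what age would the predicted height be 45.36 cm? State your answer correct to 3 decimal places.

9.824

Sxx = Σx² − (Σx)²/n = 360.46 − 327.61 = 32.85
Sxy = Σxy − (Σx)(Σy)/n = 1661.612 − 1528.2735 = 133.3385
b = Sxy/Sxx = 133.3385/32.85 = 4.059011
a = ȳ − b·x̄ = 42.2175 − 4.059011·9.05 = 5.483454
Set a + b·x = 45.36: x = (45.36 − 5.483454) / 4.059011 = 9.824203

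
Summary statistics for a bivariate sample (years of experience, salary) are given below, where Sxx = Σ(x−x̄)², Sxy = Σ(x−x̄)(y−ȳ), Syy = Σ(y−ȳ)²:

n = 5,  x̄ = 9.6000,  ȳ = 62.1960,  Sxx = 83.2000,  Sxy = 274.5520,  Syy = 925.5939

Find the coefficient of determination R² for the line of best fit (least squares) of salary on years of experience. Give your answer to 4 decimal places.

0.9788

R² = Sxy²/(Sxx·Syy) = (274.552)²/(83.2·925.5939) = 0.978826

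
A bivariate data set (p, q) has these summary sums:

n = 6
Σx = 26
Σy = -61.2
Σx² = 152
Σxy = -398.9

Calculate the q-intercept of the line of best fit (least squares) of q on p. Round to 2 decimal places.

Sxx = Σx² − (Σx)²/n = 152 − 112.666667 = 39.333333
Sxy = Σxy − (Σx)(Σy)/n = -398.9 − (-265.2) = -133.7
b = Sxy/Sxx = -133.7/39.333333 = -3.399153
a = ȳ − b·x̄ = -10.2 − (-3.399153)·4.333333 = 4.529661

4.53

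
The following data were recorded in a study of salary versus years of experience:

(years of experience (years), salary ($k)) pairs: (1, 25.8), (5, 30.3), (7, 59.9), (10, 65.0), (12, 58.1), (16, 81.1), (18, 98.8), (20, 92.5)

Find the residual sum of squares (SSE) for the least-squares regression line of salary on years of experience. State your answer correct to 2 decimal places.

460.12

n = 8, Σx = 89, Σy = 511.5, Σxy = 6869.8, Σx² = 1299, Σy² = 37667.25
Sxx = Σx² − (Σx)²/n = 1299 − 990.125 = 308.875
Sxy = Σxy − (Σx)(Σy)/n = 6869.8 − 5690.4375 = 1179.3625
Syy = Σy² − (Σy)²/n = 37667.25 − 32704.03125 = 4963.21875
b = Sxy/Sxx = 1179.3625/308.875 = 3.818252
SSE = Syy − b·Sxy = 4963.21875 − 3.818252·1179.3625 = 460.115856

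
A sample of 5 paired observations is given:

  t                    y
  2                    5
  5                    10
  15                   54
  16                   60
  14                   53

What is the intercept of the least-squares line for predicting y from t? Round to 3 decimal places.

n = 5, Σx = 52, Σy = 182, Σxy = 2572, Σx² = 706
Sxx = Σx² − (Σx)²/n = 706 − 540.8 = 165.2
Sxy = Σxy − (Σx)(Σy)/n = 2572 − 1892.8 = 679.2
b = Sxy/Sxx = 679.2/165.2 = 4.111380
a = ȳ − b·x̄ = 36.4 − 4.111380·10.4 = -6.358354

-6.358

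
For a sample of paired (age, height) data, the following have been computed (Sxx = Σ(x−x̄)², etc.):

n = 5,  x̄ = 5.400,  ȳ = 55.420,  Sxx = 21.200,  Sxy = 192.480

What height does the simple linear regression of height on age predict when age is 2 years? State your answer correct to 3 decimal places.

24.551

b = Sxy/Sxx = 192.48/21.2 = 9.079245
a = ȳ − b·x̄ = 55.42 − 9.079245·5.4 = 6.392075
ŷ(2) = a + b·2 = 6.392075 + 9.079245·2 = 24.550566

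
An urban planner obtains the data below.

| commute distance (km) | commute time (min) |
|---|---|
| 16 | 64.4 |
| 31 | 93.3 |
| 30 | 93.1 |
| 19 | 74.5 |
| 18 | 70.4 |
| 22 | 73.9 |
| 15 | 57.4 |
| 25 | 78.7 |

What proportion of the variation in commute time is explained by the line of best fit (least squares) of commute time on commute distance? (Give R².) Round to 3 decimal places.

n = 8, Σx = 176, Σy = 605.7, Σxy = 13852.7, Σx² = 4136, Σy² = 46975.93
Sxx = Σx² − (Σx)²/n = 4136 − 3872 = 264
Sxy = Σxy − (Σx)(Σy)/n = 13852.7 − 13325.4 = 527.3
Syy = Σy² − (Σy)²/n = 46975.93 − 45859.06125 = 1116.86875
R² = Sxy²/(Sxx·Syy) = (527.3)²/(264·1116.86875) = 0.942995

0.943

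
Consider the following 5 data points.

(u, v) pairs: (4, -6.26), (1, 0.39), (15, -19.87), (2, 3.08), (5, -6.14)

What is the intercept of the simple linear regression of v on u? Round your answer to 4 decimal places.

n = 5, Σx = 27, Σy = -28.8, Σxy = -347.24, Σx² = 271
Sxx = Σx² − (Σx)²/n = 271 − 145.8 = 125.2
Sxy = Σxy − (Σx)(Σy)/n = -347.24 − (-155.52) = -191.72
b = Sxy/Sxx = -191.72/125.2 = -1.531310
a = ȳ − b·x̄ = -5.76 − (-1.531310)·5.4 = 2.509073

2.5091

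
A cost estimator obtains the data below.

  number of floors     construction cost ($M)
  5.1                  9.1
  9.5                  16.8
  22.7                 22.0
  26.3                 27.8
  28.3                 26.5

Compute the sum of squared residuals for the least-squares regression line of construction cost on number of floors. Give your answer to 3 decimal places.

17.007

n = 5, Σx = 91.9, Σy = 102.2, Σxy = 2186.5, Σx² = 2124.13, Σy² = 2324.14
Sxx = Σx² − (Σx)²/n = 2124.13 − 1689.122 = 435.008
Sxy = Σxy − (Σx)(Σy)/n = 2186.5 − 1878.436 = 308.064
Syy = Σy² − (Σy)²/n = 2324.14 − 2088.968 = 235.172
b = Sxy/Sxx = 308.064/435.008 = 0.708180
SSE = Syy − b·Sxy = 235.172 − 0.708180·308.064 = 17.007212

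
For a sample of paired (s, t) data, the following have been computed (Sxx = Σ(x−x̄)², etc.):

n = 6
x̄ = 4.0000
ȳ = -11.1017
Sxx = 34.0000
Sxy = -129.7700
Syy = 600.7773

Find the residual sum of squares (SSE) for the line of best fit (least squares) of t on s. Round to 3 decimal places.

b = Sxy/Sxx = -129.77/34 = -3.816765
SSE = Syy − b·Sxy = 600.7773 − (-3.816765)·(-129.77) = 105.475744

105.476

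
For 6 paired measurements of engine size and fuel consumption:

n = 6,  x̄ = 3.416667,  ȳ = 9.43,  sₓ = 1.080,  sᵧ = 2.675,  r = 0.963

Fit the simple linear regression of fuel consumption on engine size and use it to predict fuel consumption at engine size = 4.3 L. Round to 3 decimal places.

b = r · sᵧ/sₓ = 0.963 · 2.675/1.08 = 2.385208
a = ȳ − b·x̄ = 9.43 − 2.385208·3.416667 = 1.280537
ŷ(4.3) = a + b·4.3 = 1.280537 + 2.385208·4.3 = 11.536933

11.537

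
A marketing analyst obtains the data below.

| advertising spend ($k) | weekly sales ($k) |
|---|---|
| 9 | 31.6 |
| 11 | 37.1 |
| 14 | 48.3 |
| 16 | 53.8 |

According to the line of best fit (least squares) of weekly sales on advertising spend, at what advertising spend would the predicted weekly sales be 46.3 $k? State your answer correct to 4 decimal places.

n = 4, Σx = 50, Σy = 170.8, Σxy = 2229.5, Σx² = 654
Sxx = Σx² − (Σx)²/n = 654 − 625 = 29
Sxy = Σxy − (Σx)(Σy)/n = 2229.5 − 2135 = 94.5
b = Sxy/Sxx = 94.5/29 = 3.258621
a = ȳ − b·x̄ = 42.7 − 3.258621·12.5 = 1.967241
Set a + b·x = 46.3: x = (46.3 − 1.967241) / 3.258621 = 13.604762

13.6048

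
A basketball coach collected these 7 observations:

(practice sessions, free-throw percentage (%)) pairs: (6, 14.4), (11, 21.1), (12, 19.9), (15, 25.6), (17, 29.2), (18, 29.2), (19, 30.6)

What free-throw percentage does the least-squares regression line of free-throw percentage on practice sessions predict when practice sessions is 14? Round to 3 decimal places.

n = 7, Σx = 98, Σy = 170, Σxy = 2544.7, Σx² = 1500
Sxx = Σx² − (Σx)²/n = 1500 − 1372 = 128
Sxy = Σxy − (Σx)(Σy)/n = 2544.7 − 2380 = 164.7
b = Sxy/Sxx = 164.7/128 = 1.286719
a = ȳ − b·x̄ = 24.285714 − 1.286719·14 = 6.271652
ŷ(14) = a + b·14 = 6.271652 + 1.286719·14 = 24.285714

24.286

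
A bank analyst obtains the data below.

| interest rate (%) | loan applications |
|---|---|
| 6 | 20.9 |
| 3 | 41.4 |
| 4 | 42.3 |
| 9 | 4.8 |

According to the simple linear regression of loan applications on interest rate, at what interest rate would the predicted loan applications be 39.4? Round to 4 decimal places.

n = 4, Σx = 22, Σy = 109.4, Σxy = 462, Σx² = 142
Sxx = Σx² − (Σx)²/n = 142 − 121 = 21
Sxy = Σxy − (Σx)(Σy)/n = 462 − 601.7 = -139.7
b = Sxy/Sxx = -139.7/21 = -6.652381
a = ȳ − b·x̄ = 27.35 − (-6.652381)·5.5 = 63.938095
Set a + b·x = 39.4: x = (39.4 − 63.938095) / (-6.652381) = 3.688618

3.6886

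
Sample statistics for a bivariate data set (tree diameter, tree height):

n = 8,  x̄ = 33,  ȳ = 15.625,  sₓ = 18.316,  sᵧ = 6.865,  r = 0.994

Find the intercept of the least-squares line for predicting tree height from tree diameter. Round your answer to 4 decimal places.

3.3305

b = r · sᵧ/sₓ = 0.994 · 6.865/18.316 = 0.372560
a = ȳ − b·x̄ = 15.625 − 0.372560·33 = 3.330518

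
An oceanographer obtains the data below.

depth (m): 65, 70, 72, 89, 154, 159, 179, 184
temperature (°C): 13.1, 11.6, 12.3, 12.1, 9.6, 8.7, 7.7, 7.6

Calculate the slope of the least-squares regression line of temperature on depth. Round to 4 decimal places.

n = 8, Σx = 972, Σy = 82.7, Σxy = 9264.4, Σx² = 137124
Sxx = Σx² − (Σx)²/n = 137124 − 118098 = 19026
Sxy = Σxy − (Σx)(Σy)/n = 9264.4 − 10048.05 = -783.65
b = Sxy/Sxx = -783.65/19026 = -0.041188

-0.0412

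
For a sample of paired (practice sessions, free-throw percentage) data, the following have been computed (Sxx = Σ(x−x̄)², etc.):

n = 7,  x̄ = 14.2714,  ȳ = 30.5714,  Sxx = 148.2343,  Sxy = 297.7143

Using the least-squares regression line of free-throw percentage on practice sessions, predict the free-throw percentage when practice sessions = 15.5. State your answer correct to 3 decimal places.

b = Sxy/Sxx = 297.7143/148.2343 = 2.008404
a = ȳ − b·x̄ = 30.5714 − 2.008404·14.2714 = 1.908669
ŷ(15.5) = a + b·15.5 = 1.908669 + 2.008404·15.5 = 33.038925

33.039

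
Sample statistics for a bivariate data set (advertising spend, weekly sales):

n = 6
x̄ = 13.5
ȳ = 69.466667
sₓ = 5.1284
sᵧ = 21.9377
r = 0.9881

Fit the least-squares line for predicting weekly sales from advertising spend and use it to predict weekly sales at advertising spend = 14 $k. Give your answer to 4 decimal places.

b = r · sᵧ/sₓ = 0.9881 · 21.9377/5.1284 = 4.226784
a = ȳ − b·x̄ = 69.466667 − 4.226784·13.5 = 12.405077
ŷ(14) = a + b·14 = 12.405077 + 4.226784·14 = 71.580059

71.5801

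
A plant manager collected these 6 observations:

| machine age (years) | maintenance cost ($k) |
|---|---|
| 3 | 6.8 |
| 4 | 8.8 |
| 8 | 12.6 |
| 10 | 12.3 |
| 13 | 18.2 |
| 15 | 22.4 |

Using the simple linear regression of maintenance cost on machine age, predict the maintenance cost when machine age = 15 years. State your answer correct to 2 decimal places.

n = 6, Σx = 53, Σy = 81.1, Σxy = 852, Σx² = 583
Sxx = Σx² − (Σx)²/n = 583 − 468.166667 = 114.833333
Sxy = Σxy − (Σx)(Σy)/n = 852 − 716.383333 = 135.616667
b = Sxy/Sxx = 135.616667/114.833333 = 1.180987
a = ȳ − b·x̄ = 13.516667 − 1.180987·8.833333 = 3.084615
ŷ(15) = a + b·15 = 3.084615 + 1.180987·15 = 20.799419

20.80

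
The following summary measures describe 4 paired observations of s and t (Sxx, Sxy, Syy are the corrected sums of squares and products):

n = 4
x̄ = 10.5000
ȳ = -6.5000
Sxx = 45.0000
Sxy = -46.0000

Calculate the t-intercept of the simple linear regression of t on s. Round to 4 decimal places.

4.2333

b = Sxy/Sxx = -46/45 = -1.022222
a = ȳ − b·x̄ = -6.5 − (-1.022222)·10.5 = 4.233333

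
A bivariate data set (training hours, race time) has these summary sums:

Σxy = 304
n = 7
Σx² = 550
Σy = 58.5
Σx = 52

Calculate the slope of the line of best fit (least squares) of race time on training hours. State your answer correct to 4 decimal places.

-0.7976

Sxx = Σx² − (Σx)²/n = 550 − 386.285714 = 163.714286
Sxy = Σxy − (Σx)(Σy)/n = 304 − 434.571429 = -130.571429
b = Sxy/Sxx = -130.571429/163.714286 = -0.797557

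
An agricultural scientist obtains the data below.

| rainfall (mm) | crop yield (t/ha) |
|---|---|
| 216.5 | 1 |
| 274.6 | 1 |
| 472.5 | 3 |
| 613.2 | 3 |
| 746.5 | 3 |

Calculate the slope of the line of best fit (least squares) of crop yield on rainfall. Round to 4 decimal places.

n = 5, Σx = 2323.3, Σy = 11, Σxy = 5987.7, Σx² = 1278810.15
Sxx = Σx² − (Σx)²/n = 1278810.15 − 1079544.578 = 199265.572
Sxy = Σxy − (Σx)(Σy)/n = 5987.7 − 5111.26 = 876.44
b = Sxy/Sxx = 876.44/199265.572 = 0.004398

0.0044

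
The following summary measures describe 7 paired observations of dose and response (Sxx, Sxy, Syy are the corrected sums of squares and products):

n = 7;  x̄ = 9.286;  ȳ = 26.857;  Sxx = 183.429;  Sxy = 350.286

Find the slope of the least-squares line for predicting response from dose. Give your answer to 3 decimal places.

1.910

b = Sxy/Sxx = 350.286/183.429 = 1.909654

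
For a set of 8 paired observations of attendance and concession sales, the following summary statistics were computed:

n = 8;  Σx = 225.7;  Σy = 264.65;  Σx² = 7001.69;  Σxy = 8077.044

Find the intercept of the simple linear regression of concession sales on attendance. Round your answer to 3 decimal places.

Sxx = Σx² − (Σx)²/n = 7001.69 − 6367.56125 = 634.12875
Sxy = Σxy − (Σx)(Σy)/n = 8077.044 − 7466.438125 = 610.605875
b = Sxy/Sxx = 610.605875/634.12875 = 0.962905
a = ȳ − b·x̄ = 33.08125 − 0.962905·28.2125 = 5.915287

5.915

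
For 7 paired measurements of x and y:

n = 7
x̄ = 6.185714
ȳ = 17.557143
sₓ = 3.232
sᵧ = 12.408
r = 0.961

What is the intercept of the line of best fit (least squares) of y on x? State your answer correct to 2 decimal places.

-5.26

b = r · sᵧ/sₓ = 0.961 · 12.408/3.232 = 3.689384
a = ȳ − b·x̄ = 17.557143 − 3.689384·6.185714 = -5.264329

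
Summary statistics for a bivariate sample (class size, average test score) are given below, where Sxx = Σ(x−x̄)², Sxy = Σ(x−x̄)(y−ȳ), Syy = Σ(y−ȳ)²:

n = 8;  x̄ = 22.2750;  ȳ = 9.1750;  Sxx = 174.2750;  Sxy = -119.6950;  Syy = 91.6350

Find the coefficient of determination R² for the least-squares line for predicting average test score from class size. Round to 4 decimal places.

0.8971

R² = Sxy²/(Sxx·Syy) = (-119.695)²/(174.275·91.635) = 0.897130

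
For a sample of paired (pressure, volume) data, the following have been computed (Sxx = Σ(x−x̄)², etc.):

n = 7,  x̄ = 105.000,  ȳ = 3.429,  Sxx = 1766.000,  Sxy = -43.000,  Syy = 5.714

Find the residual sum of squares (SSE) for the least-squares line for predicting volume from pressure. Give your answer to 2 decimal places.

4.67

b = Sxy/Sxx = -43/1766 = -0.024349
SSE = Syy − b·Sxy = 5.714 − (-0.024349)·(-43) = 4.667001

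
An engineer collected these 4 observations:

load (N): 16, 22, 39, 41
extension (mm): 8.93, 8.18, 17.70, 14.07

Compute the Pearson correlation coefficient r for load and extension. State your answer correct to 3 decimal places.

0.886

n = 4, Σx = 118, Σy = 48.88, Σxy = 1590.01, Σx² = 3942, Σy² = 657.9122
Sxx = Σx² − (Σx)²/n = 3942 − 3481 = 461
Sxy = Σxy − (Σx)(Σy)/n = 1590.01 − 1441.96 = 148.05
Syy = Σy² − (Σy)²/n = 657.9122 − 597.3136 = 60.5986
r = Sxy/√(Sxx·Syy) = 148.05/√(27935.9546) = 148.05/167.140524 = 0.885782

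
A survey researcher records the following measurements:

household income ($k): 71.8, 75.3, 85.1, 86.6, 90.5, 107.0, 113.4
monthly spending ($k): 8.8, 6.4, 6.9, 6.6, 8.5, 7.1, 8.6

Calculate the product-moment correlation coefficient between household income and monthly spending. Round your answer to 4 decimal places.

n = 7, Σx = 629.7, Σy = 52.9, Σxy = 4776.7, Σx² = 58065.71, Σy² = 406.19
Sxx = Σx² − (Σx)²/n = 58065.71 − 56646.012857 = 1419.697143
Sxy = Σxy − (Σx)(Σy)/n = 4776.7 − 4758.732857 = 17.967143
Syy = Σy² − (Σy)²/n = 406.19 − 399.772857 = 6.417143
r = Sxy/√(Sxx·Syy) = 17.967143/√(9110.399380) = 17.967143/95.448412 = 0.188239

0.1882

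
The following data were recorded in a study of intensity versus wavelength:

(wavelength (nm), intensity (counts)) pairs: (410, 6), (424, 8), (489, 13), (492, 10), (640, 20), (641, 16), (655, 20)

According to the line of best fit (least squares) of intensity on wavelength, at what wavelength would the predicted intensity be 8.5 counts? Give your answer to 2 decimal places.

440.75

n = 7, Σx = 3751, Σy = 93, Σxy = 53285, Σx² = 2078567
Sxx = Σx² − (Σx)²/n = 2078567 − 2010000.142857 = 68566.857143
Sxy = Σxy − (Σx)(Σy)/n = 53285 − 49834.714286 = 3450.285714
b = Sxy/Sxx = 3450.285714/68566.857143 = 0.050320
a = ȳ − b·x̄ = 13.285714 − 0.050320·535.857143 = -13.678629
Set a + b·x = 8.5: x = (8.5 − (-13.678629)) / 0.050320 = 440.751573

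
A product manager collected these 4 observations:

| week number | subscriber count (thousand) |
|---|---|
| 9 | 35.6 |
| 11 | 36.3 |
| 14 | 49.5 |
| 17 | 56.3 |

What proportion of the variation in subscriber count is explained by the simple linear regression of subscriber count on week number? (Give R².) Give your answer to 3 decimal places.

n = 4, Σx = 51, Σy = 177.7, Σxy = 2369.8, Σx² = 687, Σy² = 8204.99
Sxx = Σx² − (Σx)²/n = 687 − 650.25 = 36.75
Sxy = Σxy − (Σx)(Σy)/n = 2369.8 − 2265.675 = 104.125
Syy = Σy² − (Σy)²/n = 8204.99 − 7894.3225 = 310.6675
R² = Sxy²/(Sxx·Syy) = (104.125)²/(36.75·310.6675) = 0.949635

0.950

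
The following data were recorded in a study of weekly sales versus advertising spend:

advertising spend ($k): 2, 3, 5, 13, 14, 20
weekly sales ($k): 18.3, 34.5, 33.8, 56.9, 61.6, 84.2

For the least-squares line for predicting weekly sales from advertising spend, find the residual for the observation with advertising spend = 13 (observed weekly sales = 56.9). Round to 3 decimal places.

n = 6, Σx = 57, Σy = 289.3, Σxy = 3595.2, Σx² = 803
Sxx = Σx² − (Σx)²/n = 803 − 541.5 = 261.5
Sxy = Σxy − (Σx)(Σy)/n = 3595.2 − 2748.35 = 846.85
b = Sxy/Sxx = 846.85/261.5 = 3.238432
a = ȳ − b·x̄ = 48.216667 − 3.238432·9.5 = 17.451562
ŷ(13) = 17.451562 + 3.238432·13 = 59.551179
residual = y − ŷ = 56.9 − 59.551179 = -2.651179

-2.651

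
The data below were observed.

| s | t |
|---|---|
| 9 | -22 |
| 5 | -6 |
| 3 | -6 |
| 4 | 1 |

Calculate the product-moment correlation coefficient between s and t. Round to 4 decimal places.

-0.8944

n = 4, Σx = 21, Σy = -33, Σxy = -242, Σx² = 131, Σy² = 557
Sxx = Σx² − (Σx)²/n = 131 − 110.25 = 20.75
Sxy = Σxy − (Σx)(Σy)/n = -242 − (-173.25) = -68.75
Syy = Σy² − (Σy)²/n = 557 − 272.25 = 284.75
r = Sxy/√(Sxx·Syy) = -68.75/√(5908.5625) = -68.75/76.867174 = -0.894400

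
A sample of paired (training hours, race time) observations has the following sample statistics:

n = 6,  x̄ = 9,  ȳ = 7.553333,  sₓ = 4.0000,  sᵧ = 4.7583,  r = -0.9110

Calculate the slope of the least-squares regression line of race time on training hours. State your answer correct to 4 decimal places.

b = r · sᵧ/sₓ = -0.911 · 4.7583/4 = -1.083703

-1.0837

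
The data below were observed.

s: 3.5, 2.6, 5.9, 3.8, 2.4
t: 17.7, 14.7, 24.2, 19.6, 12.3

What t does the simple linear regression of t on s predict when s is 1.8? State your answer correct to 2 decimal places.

11.83

n = 5, Σx = 18.2, Σy = 88.5, Σxy = 346.95, Σx² = 74.02
Sxx = Σx² − (Σx)²/n = 74.02 − 66.248 = 7.772
Sxy = Σxy − (Σx)(Σy)/n = 346.95 − 322.14 = 24.81
b = Sxy/Sxx = 24.81/7.772 = 3.192229
a = ȳ − b·x̄ = 17.7 − 3.192229·3.64 = 6.080288
ŷ(1.8) = a + b·1.8 = 6.080288 + 3.192229·1.8 = 11.826300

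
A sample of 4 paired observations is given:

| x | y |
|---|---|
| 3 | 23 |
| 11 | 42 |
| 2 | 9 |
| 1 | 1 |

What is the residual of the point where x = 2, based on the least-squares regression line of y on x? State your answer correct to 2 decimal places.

n = 4, Σx = 17, Σy = 75, Σxy = 550, Σx² = 135
Sxx = Σx² − (Σx)²/n = 135 − 72.25 = 62.75
Sxy = Σxy − (Σx)(Σy)/n = 550 − 318.75 = 231.25
b = Sxy/Sxx = 231.25/62.75 = 3.685259
a = ȳ − b·x̄ = 18.75 − 3.685259·4.25 = 3.087649
ŷ(2) = 3.087649 + 3.685259·2 = 10.458167
residual = y − ŷ = 9 − 10.458167 = -1.458167

-1.46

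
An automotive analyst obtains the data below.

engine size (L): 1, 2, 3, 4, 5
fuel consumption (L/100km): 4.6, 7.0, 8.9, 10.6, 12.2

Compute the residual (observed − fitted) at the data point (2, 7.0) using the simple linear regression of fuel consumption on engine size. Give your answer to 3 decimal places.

0.220

n = 5, Σx = 15, Σy = 43.3, Σxy = 148.7, Σx² = 55
Sxx = Σx² − (Σx)²/n = 55 − 45 = 10
Sxy = Σxy − (Σx)(Σy)/n = 148.7 − 129.9 = 18.8
b = Sxy/Sxx = 18.8/10 = 1.88
a = ȳ − b·x̄ = 8.66 − 1.88·3 = 3.02
ŷ(2) = 3.02 + 1.88·2 = 6.78
residual = y − ŷ = 7.0 − 6.78 = 0.22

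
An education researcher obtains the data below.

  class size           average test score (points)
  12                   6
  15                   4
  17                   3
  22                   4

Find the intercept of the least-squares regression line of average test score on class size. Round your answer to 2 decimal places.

n = 4, Σx = 66, Σy = 17, Σxy = 271, Σx² = 1142
Sxx = Σx² − (Σx)²/n = 1142 − 1089 = 53
Sxy = Σxy − (Σx)(Σy)/n = 271 − 280.5 = -9.5
b = Sxy/Sxx = -9.5/53 = -0.179245
a = ȳ − b·x̄ = 4.25 − (-0.179245)·16.5 = 7.207547

7.21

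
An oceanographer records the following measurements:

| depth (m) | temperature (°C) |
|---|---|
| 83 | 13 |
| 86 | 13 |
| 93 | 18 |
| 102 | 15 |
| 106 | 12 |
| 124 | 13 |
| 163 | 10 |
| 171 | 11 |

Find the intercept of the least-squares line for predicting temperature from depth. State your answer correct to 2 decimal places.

n = 8, Σx = 928, Σy = 105, Σxy = 11796, Σx² = 115760
Sxx = Σx² − (Σx)²/n = 115760 − 107648 = 8112
Sxy = Σxy − (Σx)(Σy)/n = 11796 − 12180 = -384
b = Sxy/Sxx = -384/8112 = -0.047337
a = ȳ − b·x̄ = 13.125 − (-0.047337)·116 = 18.616124

18.62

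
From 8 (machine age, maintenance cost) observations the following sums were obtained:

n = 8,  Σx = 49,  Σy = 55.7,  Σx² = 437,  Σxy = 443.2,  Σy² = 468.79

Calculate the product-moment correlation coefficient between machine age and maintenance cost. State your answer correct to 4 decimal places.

0.9692

Sxx = Σx² − (Σx)²/n = 437 − 300.125 = 136.875
Sxy = Σxy − (Σx)(Σy)/n = 443.2 − 341.1625 = 102.0375
Syy = Σy² − (Σy)²/n = 468.79 − 387.81125 = 80.97875
r = Sxy/√(Sxx·Syy) = 102.0375/√(11083.966406) = 102.0375/105.280418 = 0.969197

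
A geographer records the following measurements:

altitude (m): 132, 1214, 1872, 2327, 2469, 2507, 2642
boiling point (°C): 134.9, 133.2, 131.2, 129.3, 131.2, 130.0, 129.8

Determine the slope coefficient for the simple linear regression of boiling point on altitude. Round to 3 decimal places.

n = 7, Σx = 13163, Σy = 919.6, Σxy = 1718773.5, Σx² = 29771707
Sxx = Σx² − (Σx)²/n = 29771707 − 24752081.285714 = 5019625.714286
Sxy = Σxy − (Σx)(Σy)/n = 1718773.5 − 1729242.114286 = -10468.614286
b = Sxy/Sxx = -10468.614286/5019625.714286 = -0.002086

-0.002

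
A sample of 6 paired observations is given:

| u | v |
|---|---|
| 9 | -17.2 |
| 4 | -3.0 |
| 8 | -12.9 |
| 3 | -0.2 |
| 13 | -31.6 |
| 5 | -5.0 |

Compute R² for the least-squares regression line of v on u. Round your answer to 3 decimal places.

n = 6, Σx = 42, Σy = -69.9, Σxy = -706.4, Σx² = 364, Σy² = 1494.85
Sxx = Σx² − (Σx)²/n = 364 − 294 = 70
Sxy = Σxy − (Σx)(Σy)/n = -706.4 − (-489.3) = -217.1
Syy = Σy² − (Σy)²/n = 1494.85 − 814.335 = 680.515
R² = Sxy²/(Sxx·Syy) = (-217.1)²/(70·680.515) = 0.989427

0.989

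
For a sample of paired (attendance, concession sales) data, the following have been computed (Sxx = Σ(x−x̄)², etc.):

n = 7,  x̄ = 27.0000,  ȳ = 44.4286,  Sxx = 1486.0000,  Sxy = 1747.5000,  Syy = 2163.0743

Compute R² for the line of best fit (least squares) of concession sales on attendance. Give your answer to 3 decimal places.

R² = Sxy²/(Sxx·Syy) = (1747.5)²/(1486·2163.0743) = 0.950045

0.950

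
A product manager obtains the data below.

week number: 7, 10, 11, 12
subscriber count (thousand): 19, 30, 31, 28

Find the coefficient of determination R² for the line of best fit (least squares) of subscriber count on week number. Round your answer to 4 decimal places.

0.7143

n = 4, Σx = 40, Σy = 108, Σxy = 1110, Σx² = 414, Σy² = 3006
Sxx = Σx² − (Σx)²/n = 414 − 400 = 14
Sxy = Σxy − (Σx)(Σy)/n = 1110 − 1080 = 30
Syy = Σy² − (Σy)²/n = 3006 − 2916 = 90
R² = Sxy²/(Sxx·Syy) = (30)²/(14·90) = 0.714286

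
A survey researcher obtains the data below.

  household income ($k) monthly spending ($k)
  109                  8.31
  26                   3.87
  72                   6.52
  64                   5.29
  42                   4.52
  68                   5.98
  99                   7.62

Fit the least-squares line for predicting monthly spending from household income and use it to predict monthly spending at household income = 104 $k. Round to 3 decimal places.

n = 7, Σx = 480, Σy = 42.11, Σxy = 3165.27, Σx² = 38026
Sxx = Σx² − (Σx)²/n = 38026 − 32914.285714 = 5111.714286
Sxy = Σxy − (Σx)(Σy)/n = 3165.27 − 2887.542857 = 277.727143
b = Sxy/Sxx = 277.727143/5111.714286 = 0.054332
a = ȳ − b·x̄ = 6.015714 − 0.054332·68.571429 = 2.290125
ŷ(104) = a + b·104 = 2.290125 + 0.054332·104 = 7.940602

7.941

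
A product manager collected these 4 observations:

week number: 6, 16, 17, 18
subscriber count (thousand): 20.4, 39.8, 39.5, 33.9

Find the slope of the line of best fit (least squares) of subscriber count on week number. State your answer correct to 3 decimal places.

n = 4, Σx = 57, Σy = 133.6, Σxy = 2040.9, Σx² = 905
Sxx = Σx² − (Σx)²/n = 905 − 812.25 = 92.75
Sxy = Σxy − (Σx)(Σy)/n = 2040.9 − 1903.8 = 137.1
b = Sxy/Sxx = 137.1/92.75 = 1.478167

1.478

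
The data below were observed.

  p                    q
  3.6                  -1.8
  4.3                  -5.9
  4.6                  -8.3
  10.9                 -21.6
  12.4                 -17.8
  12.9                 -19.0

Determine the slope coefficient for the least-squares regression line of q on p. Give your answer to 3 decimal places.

n = 6, Σx = 48.7, Σy = -74.4, Σxy = -771.29, Σx² = 491.59
Sxx = Σx² − (Σx)²/n = 491.59 − 395.281667 = 96.308333
Sxy = Σxy − (Σx)(Σy)/n = -771.29 − (-603.88) = -167.41
b = Sxy/Sxx = -167.41/96.308333 = -1.738271

-1.738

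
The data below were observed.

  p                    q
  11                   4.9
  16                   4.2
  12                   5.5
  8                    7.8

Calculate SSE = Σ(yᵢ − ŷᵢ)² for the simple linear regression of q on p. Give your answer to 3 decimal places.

1.569

n = 4, Σx = 47, Σy = 22.4, Σxy = 249.5, Σx² = 585, Σy² = 132.74
Sxx = Σx² − (Σx)²/n = 585 − 552.25 = 32.75
Sxy = Σxy − (Σx)(Σy)/n = 249.5 − 263.2 = -13.7
Syy = Σy² − (Σy)²/n = 132.74 − 125.44 = 7.3
b = Sxy/Sxx = -13.7/32.75 = -0.418321
SSE = Syy − b·Sxy = 7.3 − (-0.418321)·(-13.7) = 1.569008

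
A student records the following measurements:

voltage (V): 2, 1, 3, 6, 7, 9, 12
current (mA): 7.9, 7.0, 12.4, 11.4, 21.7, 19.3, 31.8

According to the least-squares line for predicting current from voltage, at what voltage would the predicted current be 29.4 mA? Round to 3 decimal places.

12.192

n = 7, Σx = 40, Σy = 111.5, Σxy = 835.6, Σx² = 324
Sxx = Σx² − (Σx)²/n = 324 − 228.571429 = 95.428571
Sxy = Σxy − (Σx)(Σy)/n = 835.6 − 637.142857 = 198.457143
b = Sxy/Sxx = 198.457143/95.428571 = 2.079641
a = ȳ − b·x̄ = 15.928571 − 2.079641·5.714286 = 4.044910
Set a + b·x = 29.4: x = (29.4 − 4.044910) / 2.079641 = 12.192053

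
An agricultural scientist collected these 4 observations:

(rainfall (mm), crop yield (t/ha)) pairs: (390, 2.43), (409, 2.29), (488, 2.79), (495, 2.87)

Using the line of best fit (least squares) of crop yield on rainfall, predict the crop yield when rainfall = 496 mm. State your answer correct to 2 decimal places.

n = 4, Σx = 1782, Σy = 10.38, Σxy = 4666.48, Σx² = 802550
Sxx = Σx² − (Σx)²/n = 802550 − 793881 = 8669
Sxy = Σxy − (Σx)(Σy)/n = 4666.48 − 4624.29 = 42.19
b = Sxy/Sxx = 42.19/8669 = 0.004867
a = ȳ − b·x̄ = 2.595 − 0.004867·445.5 = 0.426855
ŷ(496) = a + b·496 = 0.426855 + 0.004867·496 = 2.840772

2.84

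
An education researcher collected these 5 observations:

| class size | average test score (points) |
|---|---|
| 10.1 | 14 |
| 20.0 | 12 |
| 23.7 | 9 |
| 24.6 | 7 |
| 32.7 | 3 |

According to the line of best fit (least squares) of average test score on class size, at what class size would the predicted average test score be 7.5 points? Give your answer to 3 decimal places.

n = 5, Σx = 111.1, Σy = 45, Σxy = 865, Σx² = 2738.15
Sxx = Σx² − (Σx)²/n = 2738.15 − 2468.642 = 269.508
Sxy = Σxy − (Σx)(Σy)/n = 865 − 999.9 = -134.9
b = Sxy/Sxx = -134.9/269.508 = -0.500542
a = ȳ − b·x̄ = 9 − (-0.500542)·22.22 = 20.122037
Set a + b·x = 7.5: x = (7.5 − 20.122037) / (-0.500542) = 25.216753

25.217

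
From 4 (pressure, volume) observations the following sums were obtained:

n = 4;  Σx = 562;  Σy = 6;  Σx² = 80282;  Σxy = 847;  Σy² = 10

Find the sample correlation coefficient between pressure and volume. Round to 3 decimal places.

0.110

Sxx = Σx² − (Σx)²/n = 80282 − 78961 = 1321
Sxy = Σxy − (Σx)(Σy)/n = 847 − 843 = 4
Syy = Σy² − (Σy)²/n = 10 − 9 = 1
r = Sxy/√(Sxx·Syy) = 4/√(1321) = 4/36.345564 = 0.110055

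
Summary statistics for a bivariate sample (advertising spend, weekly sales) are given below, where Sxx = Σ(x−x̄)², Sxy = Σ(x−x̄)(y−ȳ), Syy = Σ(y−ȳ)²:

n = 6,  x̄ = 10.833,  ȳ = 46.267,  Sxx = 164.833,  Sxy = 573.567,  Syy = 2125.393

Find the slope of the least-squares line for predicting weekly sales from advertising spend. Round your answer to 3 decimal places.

b = Sxy/Sxx = 573.567/164.833 = 3.479685

3.480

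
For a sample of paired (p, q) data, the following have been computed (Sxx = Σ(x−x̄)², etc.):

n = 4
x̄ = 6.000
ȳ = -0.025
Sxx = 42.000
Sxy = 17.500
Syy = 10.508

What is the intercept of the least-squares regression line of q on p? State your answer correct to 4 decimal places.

-2.5250

b = Sxy/Sxx = 17.5/42 = 0.416667
a = ȳ − b·x̄ = -0.025 − 0.416667·6 = -2.525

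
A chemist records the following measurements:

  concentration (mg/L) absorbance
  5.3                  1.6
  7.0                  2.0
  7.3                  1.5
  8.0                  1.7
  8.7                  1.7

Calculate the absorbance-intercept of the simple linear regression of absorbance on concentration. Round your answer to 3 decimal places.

n = 5, Σx = 36.3, Σy = 8.5, Σxy = 61.82, Σx² = 270.07
Sxx = Σx² − (Σx)²/n = 270.07 − 263.538 = 6.532
Sxy = Σxy − (Σx)(Σy)/n = 61.82 − 61.71 = 0.11
b = Sxy/Sxx = 0.11/6.532 = 0.016840
a = ȳ − b·x̄ = 1.7 − 0.016840·7.26 = 1.577740

1.578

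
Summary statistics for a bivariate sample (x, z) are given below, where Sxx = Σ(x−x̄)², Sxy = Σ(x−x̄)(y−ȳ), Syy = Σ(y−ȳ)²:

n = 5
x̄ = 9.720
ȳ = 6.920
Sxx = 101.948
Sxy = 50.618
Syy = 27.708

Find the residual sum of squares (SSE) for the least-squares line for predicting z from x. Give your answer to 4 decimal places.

2.5758

b = Sxy/Sxx = 50.618/101.948 = 0.496508
SSE = Syy − b·Sxy = 27.708 − 0.496508·50.618 = 2.575757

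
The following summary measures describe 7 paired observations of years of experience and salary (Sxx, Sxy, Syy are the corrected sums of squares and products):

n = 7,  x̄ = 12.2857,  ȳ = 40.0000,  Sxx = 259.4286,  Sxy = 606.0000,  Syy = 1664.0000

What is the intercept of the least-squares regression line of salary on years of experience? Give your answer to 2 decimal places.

11.30

b = Sxy/Sxx = 606/259.4286 = 2.335903
a = ȳ − b·x̄ = 40 − 2.335903·12.2857 = 11.301799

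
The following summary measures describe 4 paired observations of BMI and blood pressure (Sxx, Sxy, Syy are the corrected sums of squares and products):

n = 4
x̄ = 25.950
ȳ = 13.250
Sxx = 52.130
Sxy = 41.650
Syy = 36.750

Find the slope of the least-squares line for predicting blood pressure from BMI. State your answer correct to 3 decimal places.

0.799

b = Sxy/Sxx = 41.65/52.13 = 0.798964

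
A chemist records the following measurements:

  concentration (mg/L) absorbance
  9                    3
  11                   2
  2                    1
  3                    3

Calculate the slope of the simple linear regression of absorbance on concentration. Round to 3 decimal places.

0.064

n = 4, Σx = 25, Σy = 9, Σxy = 60, Σx² = 215
Sxx = Σx² − (Σx)²/n = 215 − 156.25 = 58.75
Sxy = Σxy − (Σx)(Σy)/n = 60 − 56.25 = 3.75
b = Sxy/Sxx = 3.75/58.75 = 0.063830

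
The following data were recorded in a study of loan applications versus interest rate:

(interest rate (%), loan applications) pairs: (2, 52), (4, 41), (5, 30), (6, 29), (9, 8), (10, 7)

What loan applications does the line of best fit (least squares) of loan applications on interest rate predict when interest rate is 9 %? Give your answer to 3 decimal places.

n = 6, Σx = 36, Σy = 167, Σxy = 734, Σx² = 262
Sxx = Σx² − (Σx)²/n = 262 − 216 = 46
Sxy = Σxy − (Σx)(Σy)/n = 734 − 1002 = -268
b = Sxy/Sxx = -268/46 = -5.826087
a = ȳ − b·x̄ = 27.833333 − (-5.826087)·6 = 62.789855
ŷ(9) = a + b·9 = 62.789855 + (-5.826087)·9 = 10.355072

10.355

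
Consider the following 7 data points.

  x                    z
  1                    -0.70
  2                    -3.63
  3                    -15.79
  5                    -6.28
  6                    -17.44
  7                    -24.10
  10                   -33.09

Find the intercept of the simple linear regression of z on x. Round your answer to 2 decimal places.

n = 7, Σx = 34, Σy = -101.03, Σxy = -690.97, Σx² = 224
Sxx = Σx² − (Σx)²/n = 224 − 165.142857 = 58.857143
Sxy = Σxy − (Σx)(Σy)/n = -690.97 − (-490.717143) = -200.252857
b = Sxy/Sxx = -200.252857/58.857143 = -3.402354
a = ȳ − b·x̄ = -14.432857 − (-3.402354)·4.857143 = 2.092864

2.09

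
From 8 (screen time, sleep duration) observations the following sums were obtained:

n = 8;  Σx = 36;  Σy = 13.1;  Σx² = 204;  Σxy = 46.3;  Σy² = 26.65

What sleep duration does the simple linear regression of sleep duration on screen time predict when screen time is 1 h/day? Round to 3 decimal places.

Sxx = Σx² − (Σx)²/n = 204 − 162 = 42
Sxy = Σxy − (Σx)(Σy)/n = 46.3 − 58.95 = -12.65
b = Sxy/Sxx = -12.65/42 = -0.301190
a = ȳ − b·x̄ = 1.6375 − (-0.301190)·4.5 = 2.992857
ŷ(1) = a + b·1 = 2.992857 + (-0.301190)·1 = 2.691667

2.692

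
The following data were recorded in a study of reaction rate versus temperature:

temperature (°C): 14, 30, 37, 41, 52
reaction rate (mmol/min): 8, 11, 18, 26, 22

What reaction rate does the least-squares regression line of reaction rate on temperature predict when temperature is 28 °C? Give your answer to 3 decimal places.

13.920

n = 5, Σx = 174, Σy = 85, Σxy = 3318, Σx² = 6850
Sxx = Σx² − (Σx)²/n = 6850 − 6055.2 = 794.8
Sxy = Σxy − (Σx)(Σy)/n = 3318 − 2958 = 360
b = Sxy/Sxx = 360/794.8 = 0.452944
a = ȳ − b·x̄ = 17 − 0.452944·34.8 = 1.237544
ŷ(28) = a + b·28 = 1.237544 + 0.452944·28 = 13.919980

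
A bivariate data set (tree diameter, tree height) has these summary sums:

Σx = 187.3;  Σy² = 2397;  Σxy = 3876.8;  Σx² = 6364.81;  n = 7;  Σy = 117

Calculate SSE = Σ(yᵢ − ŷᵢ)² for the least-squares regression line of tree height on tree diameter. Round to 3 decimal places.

29.932

Sxx = Σx² − (Σx)²/n = 6364.81 − 5011.612857 = 1353.197143
Sxy = Σxy − (Σx)(Σy)/n = 3876.8 − 3130.585714 = 746.214286
Syy = Σy² − (Σy)²/n = 2397 − 1955.571429 = 441.428571
b = Sxy/Sxx = 746.214286/1353.197143 = 0.551445
SSE = Syy − b·Sxy = 441.428571 − 0.551445·746.214286 = 29.932166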